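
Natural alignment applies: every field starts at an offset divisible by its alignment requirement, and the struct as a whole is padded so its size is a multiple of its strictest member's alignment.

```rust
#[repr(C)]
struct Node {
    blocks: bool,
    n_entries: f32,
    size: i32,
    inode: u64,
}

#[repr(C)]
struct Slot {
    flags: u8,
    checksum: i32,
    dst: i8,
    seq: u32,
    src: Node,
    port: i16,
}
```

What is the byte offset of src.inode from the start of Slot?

32

Node: 0..1  blocks  (1B, 1-aligned); 1..4  -- padding (3B); 4..8  n_entries  (4B, 4-aligned); 8..12  size  (4B, 4-aligned); 12..16  -- padding (4B); 16..24  inode  (8B, 8-aligned); sizeof = 24, alignof = 8
0..1  flags  (1B, 1-aligned)
1..4  -- padding (3B)
4..8  checksum  (4B, 4-aligned)
8..9  dst  (1B, 1-aligned)
9..12  -- padding (3B)
12..16  seq  (4B, 4-aligned)
16..40  src  (24B, 8-aligned)
within Node: inode at 16
16 + 16 = 32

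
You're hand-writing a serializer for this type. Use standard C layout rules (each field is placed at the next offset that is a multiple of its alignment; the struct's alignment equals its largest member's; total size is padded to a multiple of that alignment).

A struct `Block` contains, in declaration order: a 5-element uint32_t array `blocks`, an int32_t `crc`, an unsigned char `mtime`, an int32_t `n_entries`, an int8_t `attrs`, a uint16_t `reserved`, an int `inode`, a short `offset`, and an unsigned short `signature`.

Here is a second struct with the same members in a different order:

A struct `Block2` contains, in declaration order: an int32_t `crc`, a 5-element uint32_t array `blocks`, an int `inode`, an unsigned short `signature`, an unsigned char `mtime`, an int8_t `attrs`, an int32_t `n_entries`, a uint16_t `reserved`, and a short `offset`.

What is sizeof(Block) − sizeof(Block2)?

0..20  blocks  (20B, 4-aligned)
20..24  crc  (4B, 4-aligned)
24..25  mtime  (1B, 1-aligned)
25..28  -- padding (3B)
28..32  n_entries  (4B, 4-aligned)
32..33  attrs  (1B, 1-aligned)
33..34  -- padding (1B)
34..36  reserved  (2B, 2-aligned)
36..40  inode  (4B, 4-aligned)
40..42  offset  (2B, 2-aligned)
42..44  signature  (2B, 2-aligned)
sizeof = 44, alignof = 4
— Block2 —
0..4  crc  (4B, 4-aligned)
4..24  blocks  (20B, 4-aligned)
24..28  inode  (4B, 4-aligned)
28..30  signature  (2B, 2-aligned)
30..31  mtime  (1B, 1-aligned)
31..32  attrs  (1B, 1-aligned)
32..36  n_entries  (4B, 4-aligned)
36..38  reserved  (2B, 2-aligned)
38..40  offset  (2B, 2-aligned)
sizeof = 40, alignof = 4
44 − 40 = 4

4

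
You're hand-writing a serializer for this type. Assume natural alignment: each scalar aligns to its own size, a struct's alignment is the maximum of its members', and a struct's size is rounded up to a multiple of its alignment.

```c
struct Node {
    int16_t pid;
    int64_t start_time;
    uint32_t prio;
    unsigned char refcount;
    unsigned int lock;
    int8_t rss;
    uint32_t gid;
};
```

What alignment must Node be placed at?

member alignments: pid=2, start_time=8, prio=4, refcount=1, lock=4, rss=1, gid=4
max = 8

8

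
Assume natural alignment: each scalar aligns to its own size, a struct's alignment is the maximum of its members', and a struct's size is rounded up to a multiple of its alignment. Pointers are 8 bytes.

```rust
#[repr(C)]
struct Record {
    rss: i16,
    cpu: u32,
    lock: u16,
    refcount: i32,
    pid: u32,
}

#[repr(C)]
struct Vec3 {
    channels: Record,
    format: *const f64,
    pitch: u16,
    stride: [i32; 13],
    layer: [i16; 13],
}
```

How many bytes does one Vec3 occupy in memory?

120 bytes

Record: @0: rss [2B, align 2] → 2; +2 pad (align 4); @4: cpu [4B, align 4] → 8; @8: lock [2B, align 2] → 10; +2 pad (align 4); @12: refcount [4B, align 4] → 16; @16: pid [4B, align 4] → 20; size 20, align 4
@0: channels [20B, align 4] → 20
+4 pad (align 8)
@24: format [8B, align 8] → 32
@32: pitch [2B, align 2] → 34
+2 pad (align 4)
@36: stride [52B, align 4] → 88
@88: layer [26B, align 2] → 114
+6 tail pad (align 8)
size 120, align 8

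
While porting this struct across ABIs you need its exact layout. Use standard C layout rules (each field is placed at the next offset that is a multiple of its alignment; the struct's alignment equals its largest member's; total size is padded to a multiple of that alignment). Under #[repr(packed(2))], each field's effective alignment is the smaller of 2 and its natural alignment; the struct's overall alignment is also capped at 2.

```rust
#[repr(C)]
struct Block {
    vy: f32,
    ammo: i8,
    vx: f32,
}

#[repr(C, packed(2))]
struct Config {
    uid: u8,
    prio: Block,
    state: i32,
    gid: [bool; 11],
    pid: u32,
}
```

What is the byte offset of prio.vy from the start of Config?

Block: 0..4  vy  (4B, 4-aligned); 4..5  ammo  (1B, 1-aligned); 5..8  -- padding (3B); 8..12  vx  (4B, 4-aligned); sizeof = 12, alignof = 4
0..1  uid  (1B, 1-aligned)
1..2  -- padding (1B)
2..14  prio  (12B, 2-aligned)
within Block: vy at 0
2 + 0 = 2

2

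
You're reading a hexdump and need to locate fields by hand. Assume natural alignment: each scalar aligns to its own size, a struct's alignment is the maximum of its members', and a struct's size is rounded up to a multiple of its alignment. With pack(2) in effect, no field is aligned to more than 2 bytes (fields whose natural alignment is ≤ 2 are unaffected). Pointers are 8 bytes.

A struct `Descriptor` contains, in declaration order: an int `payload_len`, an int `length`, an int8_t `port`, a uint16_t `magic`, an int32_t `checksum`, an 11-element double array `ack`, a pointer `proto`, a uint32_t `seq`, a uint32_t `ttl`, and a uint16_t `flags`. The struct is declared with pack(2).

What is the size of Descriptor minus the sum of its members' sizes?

1

0..4  payload_len  (4B, 2-aligned)
4..8  length  (4B, 2-aligned)
8..9  port  (1B, 1-aligned)
9..10  -- padding (1B)
10..12  magic  (2B, 2-aligned)
12..16  checksum  (4B, 2-aligned)
16..104  ack  (88B, 2-aligned)
104..112  proto  (8B, 2-aligned)
112..116  seq  (4B, 2-aligned)
116..120  ttl  (4B, 2-aligned)
120..122  flags  (2B, 2-aligned)
sizeof = 122, alignof = 2
data bytes 121, size 122 → padding 1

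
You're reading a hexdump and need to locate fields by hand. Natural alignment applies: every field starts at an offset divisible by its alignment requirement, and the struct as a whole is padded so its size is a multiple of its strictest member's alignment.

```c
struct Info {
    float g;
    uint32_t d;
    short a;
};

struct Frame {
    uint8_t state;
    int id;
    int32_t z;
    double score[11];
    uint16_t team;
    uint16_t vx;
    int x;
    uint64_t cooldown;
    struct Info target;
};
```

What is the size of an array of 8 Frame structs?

Info: g at 0 (size 4, align 4) → ends 4; d at 4 (size 4, align 4) → ends 8; a at 8 (size 2, align 2) → ends 10; tail pad 2 to reach multiple of 4; total 12 bytes, alignment 4
state at 0 (size 1, align 1) → ends 1
pad 3 to align 4 for id
id at 4 (size 4, align 4) → ends 8
z at 8 (size 4, align 4) → ends 12
pad 4 to align 8 for score
score at 16 (size 88, align 8) → ends 104
team at 104 (size 2, align 2) → ends 106
vx at 106 (size 2, align 2) → ends 108
x at 108 (size 4, align 4) → ends 112
cooldown at 112 (size 8, align 8) → ends 120
target at 120 (size 12, align 4) → ends 132
tail pad 4 to reach multiple of 8
total 136 bytes, alignment 8
array of 8: 8 × 136 = 1088

1088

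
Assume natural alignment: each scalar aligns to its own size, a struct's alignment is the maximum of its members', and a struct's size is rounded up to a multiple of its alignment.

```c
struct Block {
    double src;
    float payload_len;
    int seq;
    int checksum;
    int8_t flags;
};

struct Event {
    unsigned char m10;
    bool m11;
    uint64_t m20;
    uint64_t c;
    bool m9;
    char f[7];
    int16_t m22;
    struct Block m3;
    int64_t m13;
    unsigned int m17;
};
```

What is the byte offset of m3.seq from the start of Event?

52

Block: src at 0 (size 8, align 8) → ends 8; payload_len at 8 (size 4, align 4) → ends 12; seq at 12 (size 4, align 4) → ends 16; checksum at 16 (size 4, align 4) → ends 20; flags at 20 (size 1, align 1) → ends 21; tail pad 3 to reach multiple of 8; total 24 bytes, alignment 8
m10 at 0 (size 1, align 1) → ends 1
m11 at 1 (size 1, align 1) → ends 2
pad 6 to align 8 for m20
m20 at 8 (size 8, align 8) → ends 16
c at 16 (size 8, align 8) → ends 24
m9 at 24 (size 1, align 1) → ends 25
f at 25 (size 7, align 1) → ends 32
m22 at 32 (size 2, align 2) → ends 34
pad 6 to align 8 for m3
m3 at 40 (size 24, align 8) → ends 64
within Block: seq at 12
40 + 12 = 52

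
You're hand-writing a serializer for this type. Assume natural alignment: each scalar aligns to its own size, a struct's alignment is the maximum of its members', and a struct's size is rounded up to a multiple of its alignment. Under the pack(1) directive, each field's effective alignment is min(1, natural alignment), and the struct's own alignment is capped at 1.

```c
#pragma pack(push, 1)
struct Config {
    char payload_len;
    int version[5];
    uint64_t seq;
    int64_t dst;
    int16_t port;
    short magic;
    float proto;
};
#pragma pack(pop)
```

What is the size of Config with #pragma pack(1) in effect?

@0: payload_len [1B, align 1] → 1
@1: version [20B, align 1] → 21
@21: seq [8B, align 1] → 29
@29: dst [8B, align 1] → 37
@37: port [2B, align 1] → 39
@39: magic [2B, align 1] → 41
@41: proto [4B, align 1] → 45
size 45, align 1

45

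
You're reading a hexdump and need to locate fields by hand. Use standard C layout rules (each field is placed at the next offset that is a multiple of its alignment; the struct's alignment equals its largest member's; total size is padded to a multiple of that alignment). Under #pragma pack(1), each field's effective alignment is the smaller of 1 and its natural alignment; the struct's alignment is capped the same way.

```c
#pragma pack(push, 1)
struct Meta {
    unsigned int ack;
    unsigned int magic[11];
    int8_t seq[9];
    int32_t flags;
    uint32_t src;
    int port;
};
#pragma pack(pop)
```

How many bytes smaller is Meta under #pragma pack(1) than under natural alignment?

3

natural layout:
  0..4  ack  (4B, 4-aligned)
  4..48  magic  (44B, 4-aligned)
  48..57  seq  (9B, 1-aligned)
  57..60  -- padding (3B)
  60..64  flags  (4B, 4-aligned)
  64..68  src  (4B, 4-aligned)
  68..72  port  (4B, 4-aligned)
  sizeof = 72, alignof = 4
packed(1) layout:
  0..4  ack  (4B, 1-aligned)
  4..48  magic  (44B, 1-aligned)
  48..57  seq  (9B, 1-aligned)
  57..61  flags  (4B, 1-aligned)
  61..65  src  (4B, 1-aligned)
  65..69  port  (4B, 1-aligned)
  sizeof = 69, alignof = 1
72 − 69 = 3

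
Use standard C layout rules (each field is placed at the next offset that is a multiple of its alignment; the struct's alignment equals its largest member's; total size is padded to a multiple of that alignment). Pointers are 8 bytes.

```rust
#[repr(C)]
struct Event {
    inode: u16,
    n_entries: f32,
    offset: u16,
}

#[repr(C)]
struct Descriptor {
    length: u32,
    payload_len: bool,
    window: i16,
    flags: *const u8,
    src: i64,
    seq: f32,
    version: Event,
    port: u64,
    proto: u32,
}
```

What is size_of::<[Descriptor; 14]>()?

Event: @0: inode [2B, align 2] → 2; +2 pad (align 4); @4: n_entries [4B, align 4] → 8; @8: offset [2B, align 2] → 10; +2 tail pad (align 4); size 12, align 4
@0: length [4B, align 4] → 4
@4: payload_len [1B, align 1] → 5
+1 pad (align 2)
@6: window [2B, align 2] → 8
@8: flags [8B, align 8] → 16
@16: src [8B, align 8] → 24
@24: seq [4B, align 4] → 28
@28: version [12B, align 4] → 40
@40: port [8B, align 8] → 48
@48: proto [4B, align 4] → 52
+4 tail pad (align 8)
size 56, align 8
array of 14: 14 × 56 = 784

784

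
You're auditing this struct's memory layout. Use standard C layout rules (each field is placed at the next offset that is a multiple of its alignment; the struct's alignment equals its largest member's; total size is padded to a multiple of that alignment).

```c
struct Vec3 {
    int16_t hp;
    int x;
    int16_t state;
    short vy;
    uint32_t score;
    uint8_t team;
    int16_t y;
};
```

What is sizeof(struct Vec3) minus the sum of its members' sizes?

3

0..2  hp  (2B, 2-aligned)
2..4  -- padding (2B)
4..8  x  (4B, 4-aligned)
8..10  state  (2B, 2-aligned)
10..12  vy  (2B, 2-aligned)
12..16  score  (4B, 4-aligned)
16..17  team  (1B, 1-aligned)
17..18  -- padding (1B)
18..20  y  (2B, 2-aligned)
sizeof = 20, alignof = 4
data bytes 17, size 20 → padding 3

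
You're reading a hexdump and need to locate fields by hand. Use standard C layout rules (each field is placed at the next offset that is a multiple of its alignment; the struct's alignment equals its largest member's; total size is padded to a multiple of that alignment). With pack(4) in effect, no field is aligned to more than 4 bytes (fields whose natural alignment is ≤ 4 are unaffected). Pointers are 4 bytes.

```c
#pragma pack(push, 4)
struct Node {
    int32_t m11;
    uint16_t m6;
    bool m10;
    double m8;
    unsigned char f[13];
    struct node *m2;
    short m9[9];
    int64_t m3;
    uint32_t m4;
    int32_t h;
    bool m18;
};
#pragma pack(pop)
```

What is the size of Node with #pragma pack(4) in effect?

0..4  m11  (4B, 4-aligned)
4..6  m6  (2B, 2-aligned)
6..7  m10  (1B, 1-aligned)
7..8  -- padding (1B)
8..16  m8  (8B, 4-aligned)
16..29  f  (13B, 1-aligned)
29..32  -- padding (3B)
32..36  m2  (4B, 4-aligned)
36..54  m9  (18B, 2-aligned)
54..56  -- padding (2B)
56..64  m3  (8B, 4-aligned)
64..68  m4  (4B, 4-aligned)
68..72  h  (4B, 4-aligned)
72..73  m18  (1B, 1-aligned)
73..76  -- tail padding (3B)
sizeof = 76, alignof = 4

76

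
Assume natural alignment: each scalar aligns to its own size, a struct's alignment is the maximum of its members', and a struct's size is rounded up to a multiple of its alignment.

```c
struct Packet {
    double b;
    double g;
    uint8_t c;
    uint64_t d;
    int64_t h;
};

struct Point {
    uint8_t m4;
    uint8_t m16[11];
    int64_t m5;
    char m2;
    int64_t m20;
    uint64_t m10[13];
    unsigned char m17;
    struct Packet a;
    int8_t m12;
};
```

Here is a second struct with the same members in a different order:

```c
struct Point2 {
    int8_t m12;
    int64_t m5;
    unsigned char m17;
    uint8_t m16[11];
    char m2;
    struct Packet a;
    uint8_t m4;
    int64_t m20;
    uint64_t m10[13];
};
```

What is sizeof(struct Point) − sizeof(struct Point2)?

Packet: @0: b [8B, align 8] → 8; @8: g [8B, align 8] → 16; @16: c [1B, align 1] → 17; +7 pad (align 8); @24: d [8B, align 8] → 32; @32: h [8B, align 8] → 40; size 40, align 8
@0: m4 [1B, align 1] → 1
@1: m16 [11B, align 1] → 12
+4 pad (align 8)
@16: m5 [8B, align 8] → 24
@24: m2 [1B, align 1] → 25
+7 pad (align 8)
@32: m20 [8B, align 8] → 40
@40: m10 [104B, align 8] → 144
@144: m17 [1B, align 1] → 145
+7 pad (align 8)
@152: a [40B, align 8] → 192
@192: m12 [1B, align 1] → 193
+7 tail pad (align 8)
size 200, align 8
— Point2 —
@0: m12 [1B, align 1] → 1
+7 pad (align 8)
@8: m5 [8B, align 8] → 16
@16: m17 [1B, align 1] → 17
@17: m16 [11B, align 1] → 28
@28: m2 [1B, align 1] → 29
+3 pad (align 8)
@32: a [40B, align 8] → 72
@72: m4 [1B, align 1] → 73
+7 pad (align 8)
@80: m20 [8B, align 8] → 88
@88: m10 [104B, align 8] → 192
size 192, align 8
200 − 192 = 8

8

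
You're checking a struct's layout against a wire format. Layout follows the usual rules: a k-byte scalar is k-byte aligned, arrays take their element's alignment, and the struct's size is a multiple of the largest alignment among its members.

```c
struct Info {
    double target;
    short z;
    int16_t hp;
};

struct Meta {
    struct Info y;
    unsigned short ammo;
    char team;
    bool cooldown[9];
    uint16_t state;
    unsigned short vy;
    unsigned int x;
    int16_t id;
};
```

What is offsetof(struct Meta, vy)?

Info: @0: target [8B, align 8] → 8; @8: z [2B, align 2] → 10; @10: hp [2B, align 2] → 12; +4 tail pad (align 8); size 16, align 8
@0: y [16B, align 8] → 16
@16: ammo [2B, align 2] → 18
@18: team [1B, align 1] → 19
@19: cooldown [9B, align 1] → 28
@28: state [2B, align 2] → 30
@30: vy [2B, align 2] → 32

30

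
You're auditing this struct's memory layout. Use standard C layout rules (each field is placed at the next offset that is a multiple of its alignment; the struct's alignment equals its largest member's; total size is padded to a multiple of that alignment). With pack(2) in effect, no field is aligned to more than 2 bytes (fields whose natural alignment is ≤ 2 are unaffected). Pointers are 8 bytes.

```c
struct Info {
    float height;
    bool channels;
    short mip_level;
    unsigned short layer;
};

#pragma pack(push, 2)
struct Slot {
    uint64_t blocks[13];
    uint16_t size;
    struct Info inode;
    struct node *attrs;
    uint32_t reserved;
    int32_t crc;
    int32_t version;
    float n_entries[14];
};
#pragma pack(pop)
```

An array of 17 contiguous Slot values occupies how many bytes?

Info: height at 0 (size 4, align 4) → ends 4; channels at 4 (size 1, align 1) → ends 5; pad 1 to align 2 for mip_level; mip_level at 6 (size 2, align 2) → ends 8; layer at 8 (size 2, align 2) → ends 10; tail pad 2 to reach multiple of 4; total 12 bytes, alignment 4
blocks at 0 (size 104, align 2) → ends 104
size at 104 (size 2, align 2) → ends 106
inode at 106 (size 12, align 2) → ends 118
attrs at 118 (size 8, align 2) → ends 126
reserved at 126 (size 4, align 2) → ends 130
crc at 130 (size 4, align 2) → ends 134
version at 134 (size 4, align 2) → ends 138
n_entries at 138 (size 56, align 2) → ends 194
total 194 bytes, alignment 2
array of 17: 17 × 194 = 3298

3298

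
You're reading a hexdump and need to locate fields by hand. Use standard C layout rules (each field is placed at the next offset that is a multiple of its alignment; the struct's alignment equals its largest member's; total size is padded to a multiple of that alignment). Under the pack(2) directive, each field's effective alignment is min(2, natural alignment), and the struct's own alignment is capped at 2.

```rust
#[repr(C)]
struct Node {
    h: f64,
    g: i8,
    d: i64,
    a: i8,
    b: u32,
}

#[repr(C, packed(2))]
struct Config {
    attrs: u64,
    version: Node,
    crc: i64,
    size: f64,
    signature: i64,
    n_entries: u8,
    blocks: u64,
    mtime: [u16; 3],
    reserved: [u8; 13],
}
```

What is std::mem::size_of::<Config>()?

Node: @0: h [8B, align 8] → 8; @8: g [1B, align 1] → 9; +7 pad (align 8); @16: d [8B, align 8] → 24; @24: a [1B, align 1] → 25; +3 pad (align 4); @28: b [4B, align 4] → 32; size 32, align 8
@0: attrs [8B, align 2] → 8
@8: version [32B, align 2] → 40
@40: crc [8B, align 2] → 48
@48: size [8B, align 2] → 56
@56: signature [8B, align 2] → 64
@64: n_entries [1B, align 1] → 65
+1 pad (align 2)
@66: blocks [8B, align 2] → 74
@74: mtime [6B, align 2] → 80
@80: reserved [13B, align 1] → 93
+1 tail pad (align 2)
size 94, align 2

94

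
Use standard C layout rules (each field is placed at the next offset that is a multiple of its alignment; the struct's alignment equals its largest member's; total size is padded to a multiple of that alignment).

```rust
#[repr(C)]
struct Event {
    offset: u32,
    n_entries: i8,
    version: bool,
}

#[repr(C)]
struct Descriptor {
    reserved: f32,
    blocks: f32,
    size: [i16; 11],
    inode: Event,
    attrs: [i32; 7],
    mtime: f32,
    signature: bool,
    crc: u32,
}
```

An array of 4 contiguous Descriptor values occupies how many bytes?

320

Event: 0..4  offset  (4B, 4-aligned); 4..5  n_entries  (1B, 1-aligned); 5..6  version  (1B, 1-aligned); 6..8  -- tail padding (2B); sizeof = 8, alignof = 4
0..4  reserved  (4B, 4-aligned)
4..8  blocks  (4B, 4-aligned)
8..30  size  (22B, 2-aligned)
30..32  -- padding (2B)
32..40  inode  (8B, 4-aligned)
40..68  attrs  (28B, 4-aligned)
68..72  mtime  (4B, 4-aligned)
72..73  signature  (1B, 1-aligned)
73..76  -- padding (3B)
76..80  crc  (4B, 4-aligned)
sizeof = 80, alignof = 4
array of 4: 4 × 80 = 320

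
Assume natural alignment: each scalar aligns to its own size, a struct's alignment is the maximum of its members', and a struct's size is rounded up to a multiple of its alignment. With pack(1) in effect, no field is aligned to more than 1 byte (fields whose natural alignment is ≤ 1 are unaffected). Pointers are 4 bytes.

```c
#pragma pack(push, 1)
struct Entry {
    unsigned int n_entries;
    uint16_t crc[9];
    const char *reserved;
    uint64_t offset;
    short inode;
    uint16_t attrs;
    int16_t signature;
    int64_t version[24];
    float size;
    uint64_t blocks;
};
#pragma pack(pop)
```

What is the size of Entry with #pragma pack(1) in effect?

244

@0: n_entries [4B, align 1] → 4
@4: crc [18B, align 1] → 22
@22: reserved [4B, align 1] → 26
@26: offset [8B, align 1] → 34
@34: inode [2B, align 1] → 36
@36: attrs [2B, align 1] → 38
@38: signature [2B, align 1] → 40
@40: version [192B, align 1] → 232
@232: size [4B, align 1] → 236
@236: blocks [8B, align 1] → 244
size 244, align 1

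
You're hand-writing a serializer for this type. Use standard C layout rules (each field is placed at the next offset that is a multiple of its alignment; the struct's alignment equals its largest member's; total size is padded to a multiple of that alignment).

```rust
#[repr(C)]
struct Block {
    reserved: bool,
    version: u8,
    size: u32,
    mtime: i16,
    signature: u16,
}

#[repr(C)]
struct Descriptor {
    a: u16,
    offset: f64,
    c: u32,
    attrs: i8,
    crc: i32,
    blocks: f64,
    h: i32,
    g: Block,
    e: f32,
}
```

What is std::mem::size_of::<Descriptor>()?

64

Block: @0: reserved [1B, align 1] → 1; @1: version [1B, align 1] → 2; +2 pad (align 4); @4: size [4B, align 4] → 8; @8: mtime [2B, align 2] → 10; @10: signature [2B, align 2] → 12; size 12, align 4
@0: a [2B, align 2] → 2
+6 pad (align 8)
@8: offset [8B, align 8] → 16
@16: c [4B, align 4] → 20
@20: attrs [1B, align 1] → 21
+3 pad (align 4)
@24: crc [4B, align 4] → 28
+4 pad (align 8)
@32: blocks [8B, align 8] → 40
@40: h [4B, align 4] → 44
@44: g [12B, align 4] → 56
@56: e [4B, align 4] → 60
+4 tail pad (align 8)
size 64, align 8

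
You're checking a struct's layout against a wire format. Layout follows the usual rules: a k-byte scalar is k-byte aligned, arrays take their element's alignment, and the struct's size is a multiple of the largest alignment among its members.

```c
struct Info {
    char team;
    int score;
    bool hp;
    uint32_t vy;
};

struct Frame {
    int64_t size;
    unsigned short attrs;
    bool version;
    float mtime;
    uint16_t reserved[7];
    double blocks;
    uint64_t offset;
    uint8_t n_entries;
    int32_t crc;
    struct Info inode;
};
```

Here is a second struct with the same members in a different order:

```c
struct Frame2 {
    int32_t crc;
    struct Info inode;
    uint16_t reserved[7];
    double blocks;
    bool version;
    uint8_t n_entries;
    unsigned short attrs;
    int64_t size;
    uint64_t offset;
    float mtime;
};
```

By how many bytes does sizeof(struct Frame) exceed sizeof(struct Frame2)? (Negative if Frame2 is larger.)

Info: @0: team [1B, align 1] → 1; +3 pad (align 4); @4: score [4B, align 4] → 8; @8: hp [1B, align 1] → 9; +3 pad (align 4); @12: vy [4B, align 4] → 16; size 16, align 4
@0: size [8B, align 8] → 8
@8: attrs [2B, align 2] → 10
@10: version [1B, align 1] → 11
+1 pad (align 4)
@12: mtime [4B, align 4] → 16
@16: reserved [14B, align 2] → 30
+2 pad (align 8)
@32: blocks [8B, align 8] → 40
@40: offset [8B, align 8] → 48
@48: n_entries [1B, align 1] → 49
+3 pad (align 4)
@52: crc [4B, align 4] → 56
@56: inode [16B, align 4] → 72
size 72, align 8
— Frame2 —
@0: crc [4B, align 4] → 4
@4: inode [16B, align 4] → 20
@20: reserved [14B, align 2] → 34
+6 pad (align 8)
@40: blocks [8B, align 8] → 48
@48: version [1B, align 1] → 49
@49: n_entries [1B, align 1] → 50
@50: attrs [2B, align 2] → 52
+4 pad (align 8)
@56: size [8B, align 8] → 64
@64: offset [8B, align 8] → 72
@72: mtime [4B, align 4] → 76
+4 tail pad (align 8)
size 80, align 8
72 − 80 = -8

-8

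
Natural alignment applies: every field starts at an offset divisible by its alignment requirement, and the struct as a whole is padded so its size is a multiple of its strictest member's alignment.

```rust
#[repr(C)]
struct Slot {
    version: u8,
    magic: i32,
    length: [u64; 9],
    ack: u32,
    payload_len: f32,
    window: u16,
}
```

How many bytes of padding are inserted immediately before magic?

3

@0: version [1B, align 1] → 1
+3 pad (align 4)
@4: magic [4B, align 4] → 8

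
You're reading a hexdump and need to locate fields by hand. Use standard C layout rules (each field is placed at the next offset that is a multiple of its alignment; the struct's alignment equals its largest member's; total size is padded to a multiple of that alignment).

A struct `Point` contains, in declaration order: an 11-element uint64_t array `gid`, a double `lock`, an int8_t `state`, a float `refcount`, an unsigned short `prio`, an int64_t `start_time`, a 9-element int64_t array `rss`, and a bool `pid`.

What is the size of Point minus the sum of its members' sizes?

16

@0: gid [88B, align 8] → 88
@88: lock [8B, align 8] → 96
@96: state [1B, align 1] → 97
+3 pad (align 4)
@100: refcount [4B, align 4] → 104
@104: prio [2B, align 2] → 106
+6 pad (align 8)
@112: start_time [8B, align 8] → 120
@120: rss [72B, align 8] → 192
@192: pid [1B, align 1] → 193
+7 tail pad (align 8)
size 200, align 8
data bytes 184, size 200 → padding 16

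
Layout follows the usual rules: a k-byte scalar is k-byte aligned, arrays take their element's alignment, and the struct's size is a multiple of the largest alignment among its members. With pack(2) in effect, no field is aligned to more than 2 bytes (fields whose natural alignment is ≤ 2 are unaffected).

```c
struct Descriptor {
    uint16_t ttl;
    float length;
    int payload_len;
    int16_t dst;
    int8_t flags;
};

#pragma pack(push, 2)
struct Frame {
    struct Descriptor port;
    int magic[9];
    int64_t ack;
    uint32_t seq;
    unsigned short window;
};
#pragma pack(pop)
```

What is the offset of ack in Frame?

52

Descriptor: ttl at 0 (size 2, align 2) → ends 2; pad 2 to align 4 for length; length at 4 (size 4, align 4) → ends 8; payload_len at 8 (size 4, align 4) → ends 12; dst at 12 (size 2, align 2) → ends 14; flags at 14 (size 1, align 1) → ends 15; tail pad 1 to reach multiple of 4; total 16 bytes, alignment 4
port at 0 (size 16, align 2) → ends 16
magic at 16 (size 36, align 2) → ends 52
ack at 52 (size 8, align 2) → ends 60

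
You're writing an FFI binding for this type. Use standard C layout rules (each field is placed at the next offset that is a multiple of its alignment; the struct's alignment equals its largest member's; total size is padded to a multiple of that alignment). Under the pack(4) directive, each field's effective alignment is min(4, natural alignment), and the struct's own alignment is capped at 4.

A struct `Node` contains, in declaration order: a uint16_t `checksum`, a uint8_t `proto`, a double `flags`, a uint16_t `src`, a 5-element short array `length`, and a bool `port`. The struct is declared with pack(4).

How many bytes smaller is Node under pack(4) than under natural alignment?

4

natural layout:
  checksum at 0 (size 2, align 2) → ends 2
  proto at 2 (size 1, align 1) → ends 3
  pad 5 to align 8 for flags
  flags at 8 (size 8, align 8) → ends 16
  src at 16 (size 2, align 2) → ends 18
  length at 18 (size 10, align 2) → ends 28
  port at 28 (size 1, align 1) → ends 29
  tail pad 3 to reach multiple of 8
  total 32 bytes, alignment 8
packed(4) layout:
  checksum at 0 (size 2, align 2) → ends 2
  proto at 2 (size 1, align 1) → ends 3
  pad 1 to align 4 for flags
  flags at 4 (size 8, align 4) → ends 12
  src at 12 (size 2, align 2) → ends 14
  length at 14 (size 10, align 2) → ends 24
  port at 24 (size 1, align 1) → ends 25
  tail pad 3 to reach multiple of 4
  total 28 bytes, alignment 4
32 − 28 = 4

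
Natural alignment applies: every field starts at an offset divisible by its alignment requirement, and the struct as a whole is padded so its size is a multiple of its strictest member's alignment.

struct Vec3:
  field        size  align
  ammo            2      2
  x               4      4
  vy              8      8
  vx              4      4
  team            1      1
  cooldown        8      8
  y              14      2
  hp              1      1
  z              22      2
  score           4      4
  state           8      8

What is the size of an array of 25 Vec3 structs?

2200

ammo at 0 (size 2, align 2) → ends 2
pad 2 to align 4 for x
x at 4 (size 4, align 4) → ends 8
vy at 8 (size 8, align 8) → ends 16
vx at 16 (size 4, align 4) → ends 20
team at 20 (size 1, align 1) → ends 21
pad 3 to align 8 for cooldown
cooldown at 24 (size 8, align 8) → ends 32
y at 32 (size 14, align 2) → ends 46
hp at 46 (size 1, align 1) → ends 47
pad 1 to align 2 for z
z at 48 (size 22, align 2) → ends 70
pad 2 to align 4 for score
score at 72 (size 4, align 4) → ends 76
pad 4 to align 8 for state
state at 80 (size 8, align 8) → ends 88
total 88 bytes, alignment 8
array of 25: 25 × 88 = 2200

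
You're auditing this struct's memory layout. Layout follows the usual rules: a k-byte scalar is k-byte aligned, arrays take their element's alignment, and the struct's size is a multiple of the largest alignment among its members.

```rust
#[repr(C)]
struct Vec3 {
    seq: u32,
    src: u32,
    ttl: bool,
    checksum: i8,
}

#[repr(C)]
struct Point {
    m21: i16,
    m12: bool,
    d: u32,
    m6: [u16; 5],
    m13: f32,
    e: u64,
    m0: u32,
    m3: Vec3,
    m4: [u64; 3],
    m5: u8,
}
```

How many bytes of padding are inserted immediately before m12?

Vec3: 0..4  seq  (4B, 4-aligned); 4..8  src  (4B, 4-aligned); 8..9  ttl  (1B, 1-aligned); 9..10  checksum  (1B, 1-aligned); 10..12  -- tail padding (2B); sizeof = 12, alignof = 4
0..2  m21  (2B, 2-aligned)
2..3  m12  (1B, 1-aligned)

0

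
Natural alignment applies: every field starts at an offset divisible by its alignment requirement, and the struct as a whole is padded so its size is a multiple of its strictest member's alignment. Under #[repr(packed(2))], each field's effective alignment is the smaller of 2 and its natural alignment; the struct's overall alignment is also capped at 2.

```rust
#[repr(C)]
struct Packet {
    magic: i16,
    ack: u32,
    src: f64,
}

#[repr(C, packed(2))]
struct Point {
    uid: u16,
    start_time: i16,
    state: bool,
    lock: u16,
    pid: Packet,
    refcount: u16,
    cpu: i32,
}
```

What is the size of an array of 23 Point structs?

Packet: @0: magic [2B, align 2] → 2; +2 pad (align 4); @4: ack [4B, align 4] → 8; @8: src [8B, align 8] → 16; size 16, align 8
@0: uid [2B, align 2] → 2
@2: start_time [2B, align 2] → 4
@4: state [1B, align 1] → 5
+1 pad (align 2)
@6: lock [2B, align 2] → 8
@8: pid [16B, align 2] → 24
@24: refcount [2B, align 2] → 26
@26: cpu [4B, align 2] → 30
size 30, align 2
array of 23: 23 × 30 = 690

690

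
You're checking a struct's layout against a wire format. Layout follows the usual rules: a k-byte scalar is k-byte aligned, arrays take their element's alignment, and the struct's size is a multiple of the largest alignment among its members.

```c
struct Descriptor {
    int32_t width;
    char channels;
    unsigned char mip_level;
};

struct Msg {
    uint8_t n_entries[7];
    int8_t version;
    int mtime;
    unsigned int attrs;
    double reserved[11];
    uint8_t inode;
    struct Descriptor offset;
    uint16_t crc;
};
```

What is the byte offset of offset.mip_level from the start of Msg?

113

Descriptor: width at 0 (size 4, align 4) → ends 4; channels at 4 (size 1, align 1) → ends 5; mip_level at 5 (size 1, align 1) → ends 6; tail pad 2 to reach multiple of 4; total 8 bytes, alignment 4
n_entries at 0 (size 7, align 1) → ends 7
version at 7 (size 1, align 1) → ends 8
mtime at 8 (size 4, align 4) → ends 12
attrs at 12 (size 4, align 4) → ends 16
reserved at 16 (size 88, align 8) → ends 104
inode at 104 (size 1, align 1) → ends 105
pad 3 to align 4 for offset
offset at 108 (size 8, align 4) → ends 116
within Descriptor: mip_level at 5
108 + 5 = 113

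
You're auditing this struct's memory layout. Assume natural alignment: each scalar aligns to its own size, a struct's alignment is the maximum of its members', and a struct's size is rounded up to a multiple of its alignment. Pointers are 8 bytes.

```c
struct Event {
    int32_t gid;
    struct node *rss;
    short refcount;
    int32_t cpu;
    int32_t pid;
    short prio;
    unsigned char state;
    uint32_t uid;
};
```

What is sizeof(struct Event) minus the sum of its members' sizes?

gid at 0 (size 4, align 4) → ends 4
pad 4 to align 8 for rss
rss at 8 (size 8, align 8) → ends 16
refcount at 16 (size 2, align 2) → ends 18
pad 2 to align 4 for cpu
cpu at 20 (size 4, align 4) → ends 24
pid at 24 (size 4, align 4) → ends 28
prio at 28 (size 2, align 2) → ends 30
state at 30 (size 1, align 1) → ends 31
pad 1 to align 4 for uid
uid at 32 (size 4, align 4) → ends 36
tail pad 4 to reach multiple of 8
total 40 bytes, alignment 8
data bytes 29, size 40 → padding 11

11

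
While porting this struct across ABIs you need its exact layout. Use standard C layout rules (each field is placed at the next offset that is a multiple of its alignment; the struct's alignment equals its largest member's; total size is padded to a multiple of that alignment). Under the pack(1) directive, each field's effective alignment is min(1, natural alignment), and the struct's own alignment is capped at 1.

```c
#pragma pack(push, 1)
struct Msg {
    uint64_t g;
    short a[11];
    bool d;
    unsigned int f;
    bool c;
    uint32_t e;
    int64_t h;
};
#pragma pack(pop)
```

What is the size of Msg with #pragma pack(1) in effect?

g at 0 (size 8, align 1) → ends 8
a at 8 (size 22, align 1) → ends 30
d at 30 (size 1, align 1) → ends 31
f at 31 (size 4, align 1) → ends 35
c at 35 (size 1, align 1) → ends 36
e at 36 (size 4, align 1) → ends 40
h at 40 (size 8, align 1) → ends 48
total 48 bytes, alignment 1

48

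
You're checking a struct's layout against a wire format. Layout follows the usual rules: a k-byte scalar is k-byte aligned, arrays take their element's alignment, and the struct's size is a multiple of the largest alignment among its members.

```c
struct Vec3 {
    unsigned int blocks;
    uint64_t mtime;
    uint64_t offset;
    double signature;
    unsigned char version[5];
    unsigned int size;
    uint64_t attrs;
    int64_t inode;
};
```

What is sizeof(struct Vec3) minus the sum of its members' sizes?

11

blocks at 0 (size 4, align 4) → ends 4
pad 4 to align 8 for mtime
mtime at 8 (size 8, align 8) → ends 16
offset at 16 (size 8, align 8) → ends 24
signature at 24 (size 8, align 8) → ends 32
version at 32 (size 5, align 1) → ends 37
pad 3 to align 4 for size
size at 40 (size 4, align 4) → ends 44
pad 4 to align 8 for attrs
attrs at 48 (size 8, align 8) → ends 56
inode at 56 (size 8, align 8) → ends 64
total 64 bytes, alignment 8
data bytes 53, size 64 → padding 11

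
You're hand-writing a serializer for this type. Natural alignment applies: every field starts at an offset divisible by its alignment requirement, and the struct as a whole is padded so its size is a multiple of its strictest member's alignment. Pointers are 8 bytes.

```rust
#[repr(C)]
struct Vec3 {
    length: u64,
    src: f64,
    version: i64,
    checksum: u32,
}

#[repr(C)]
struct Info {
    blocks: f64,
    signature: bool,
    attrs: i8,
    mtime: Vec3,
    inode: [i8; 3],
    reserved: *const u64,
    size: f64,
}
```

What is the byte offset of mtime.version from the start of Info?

32

Vec3: @0: length [8B, align 8] → 8; @8: src [8B, align 8] → 16; @16: version [8B, align 8] → 24; @24: checksum [4B, align 4] → 28; +4 tail pad (align 8); size 32, align 8
@0: blocks [8B, align 8] → 8
@8: signature [1B, align 1] → 9
@9: attrs [1B, align 1] → 10
+6 pad (align 8)
@16: mtime [32B, align 8] → 48
within Vec3: version at 16
16 + 16 = 32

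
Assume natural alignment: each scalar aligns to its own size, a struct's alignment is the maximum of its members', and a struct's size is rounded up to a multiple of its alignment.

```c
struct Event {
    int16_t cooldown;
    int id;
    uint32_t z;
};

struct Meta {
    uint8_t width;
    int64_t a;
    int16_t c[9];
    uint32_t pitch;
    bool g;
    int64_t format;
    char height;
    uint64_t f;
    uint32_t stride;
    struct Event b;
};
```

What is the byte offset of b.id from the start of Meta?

Event: cooldown at 0 (size 2, align 2) → ends 2; pad 2 to align 4 for id; id at 4 (size 4, align 4) → ends 8; z at 8 (size 4, align 4) → ends 12; total 12 bytes, alignment 4
width at 0 (size 1, align 1) → ends 1
pad 7 to align 8 for a
a at 8 (size 8, align 8) → ends 16
c at 16 (size 18, align 2) → ends 34
pad 2 to align 4 for pitch
pitch at 36 (size 4, align 4) → ends 40
g at 40 (size 1, align 1) → ends 41
pad 7 to align 8 for format
format at 48 (size 8, align 8) → ends 56
height at 56 (size 1, align 1) → ends 57
pad 7 to align 8 for f
f at 64 (size 8, align 8) → ends 72
stride at 72 (size 4, align 4) → ends 76
b at 76 (size 12, align 4) → ends 88
within Event: id at 4
76 + 4 = 80

80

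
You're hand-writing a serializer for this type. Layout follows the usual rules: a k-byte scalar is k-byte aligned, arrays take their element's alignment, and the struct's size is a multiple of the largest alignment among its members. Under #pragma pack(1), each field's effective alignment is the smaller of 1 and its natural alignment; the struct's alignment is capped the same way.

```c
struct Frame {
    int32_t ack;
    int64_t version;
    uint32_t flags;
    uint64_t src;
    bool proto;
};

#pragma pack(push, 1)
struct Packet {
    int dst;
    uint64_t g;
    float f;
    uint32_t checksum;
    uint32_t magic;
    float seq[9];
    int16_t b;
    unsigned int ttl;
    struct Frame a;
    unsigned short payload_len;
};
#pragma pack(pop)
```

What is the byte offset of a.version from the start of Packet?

74

Frame: 0..4  ack  (4B, 4-aligned); 4..8  -- padding (4B); 8..16  version  (8B, 8-aligned); 16..20  flags  (4B, 4-aligned); 20..24  -- padding (4B); 24..32  src  (8B, 8-aligned); 32..33  proto  (1B, 1-aligned); 33..40  -- tail padding (7B); sizeof = 40, alignof = 8
0..4  dst  (4B, 1-aligned)
4..12  g  (8B, 1-aligned)
12..16  f  (4B, 1-aligned)
16..20  checksum  (4B, 1-aligned)
20..24  magic  (4B, 1-aligned)
24..60  seq  (36B, 1-aligned)
60..62  b  (2B, 1-aligned)
62..66  ttl  (4B, 1-aligned)
66..106  a  (40B, 1-aligned)
within Frame: version at 8
66 + 8 = 74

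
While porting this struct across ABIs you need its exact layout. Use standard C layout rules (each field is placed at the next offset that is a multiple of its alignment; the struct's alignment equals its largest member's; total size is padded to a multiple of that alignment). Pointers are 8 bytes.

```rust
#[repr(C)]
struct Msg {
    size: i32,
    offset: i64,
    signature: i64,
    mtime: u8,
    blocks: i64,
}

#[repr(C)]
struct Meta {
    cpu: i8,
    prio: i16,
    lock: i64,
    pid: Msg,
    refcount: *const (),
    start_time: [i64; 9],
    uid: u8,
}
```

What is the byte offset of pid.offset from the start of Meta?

24

Msg: size at 0 (size 4, align 4) → ends 4; pad 4 to align 8 for offset; offset at 8 (size 8, align 8) → ends 16; signature at 16 (size 8, align 8) → ends 24; mtime at 24 (size 1, align 1) → ends 25; pad 7 to align 8 for blocks; blocks at 32 (size 8, align 8) → ends 40; total 40 bytes, alignment 8
cpu at 0 (size 1, align 1) → ends 1
pad 1 to align 2 for prio
prio at 2 (size 2, align 2) → ends 4
pad 4 to align 8 for lock
lock at 8 (size 8, align 8) → ends 16
pid at 16 (size 40, align 8) → ends 56
within Msg: offset at 8
16 + 8 = 24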